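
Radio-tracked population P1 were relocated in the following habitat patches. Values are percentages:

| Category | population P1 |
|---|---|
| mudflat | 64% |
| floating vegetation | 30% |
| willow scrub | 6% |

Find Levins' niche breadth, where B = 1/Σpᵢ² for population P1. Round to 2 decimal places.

Convert percentages to proportions (divide by 100).
Σpᵢ² = 0.64² + 0.30² + 0.06² = 0.4096 + 0.0900 + 0.0036 = 0.5032
B = 1 / 0.5032 = 1.9873

1.99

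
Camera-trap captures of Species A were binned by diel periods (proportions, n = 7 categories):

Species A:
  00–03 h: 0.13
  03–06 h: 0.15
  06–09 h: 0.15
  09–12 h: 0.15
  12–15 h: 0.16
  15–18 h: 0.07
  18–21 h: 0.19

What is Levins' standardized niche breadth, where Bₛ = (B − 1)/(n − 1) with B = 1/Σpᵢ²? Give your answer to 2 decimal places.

0.94

Σpᵢ² = 0.13² + 0.15² + 0.15² + 0.15² + 0.16² + 0.07² + 0.19² = 0.0169 + 0.0225 + 0.0225 + 0.0225 + 0.0256 + 0.0049 + 0.0361 = 0.1510
B = 1 / 0.1510 = 6.6225
Bₛ = (B − 1)/(n − 1) = (6.6225 − 1)/(7 − 1) = 5.6225/6 = 0.9371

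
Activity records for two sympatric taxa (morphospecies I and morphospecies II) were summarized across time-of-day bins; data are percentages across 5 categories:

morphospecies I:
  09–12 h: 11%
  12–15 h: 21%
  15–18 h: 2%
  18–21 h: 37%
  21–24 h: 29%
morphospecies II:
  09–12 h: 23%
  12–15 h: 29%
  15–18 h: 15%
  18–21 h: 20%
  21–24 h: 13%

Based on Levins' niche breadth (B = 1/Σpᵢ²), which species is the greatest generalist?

Convert percentages to proportions (divide by 100).
Σp_Iᵢ² = 0.11² + 0.21² + 0.02² + 0.37² + 0.29² = 0.0121 + 0.0441 + 0.0004 + 0.1369 + 0.0841 = 0.2776
B_I = 1 / 0.2776 = 3.6023
Σp_IIᵢ² = 0.23² + 0.29² + 0.15² + 0.20² + 0.13² = 0.0529 + 0.0841 + 0.0225 + 0.0400 + 0.0169 = 0.2164
B_II = 1 / 0.2164 = 4.6211
Highest B → broadest niche (most generalist): morphospecies II (B = 4.62).

morphospecies II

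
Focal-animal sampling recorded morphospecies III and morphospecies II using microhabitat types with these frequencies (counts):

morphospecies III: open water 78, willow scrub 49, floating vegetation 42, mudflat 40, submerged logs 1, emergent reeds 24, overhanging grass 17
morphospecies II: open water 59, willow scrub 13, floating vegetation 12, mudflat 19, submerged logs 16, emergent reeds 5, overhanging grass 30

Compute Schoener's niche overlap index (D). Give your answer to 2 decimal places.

Proportions for morphospecies III (n=251): 78/251=0.3108, 49/251=0.1952, 42/251=0.1673, 40/251=0.1594, 1/251=0.0040, 24/251=0.0956, 17/251=0.0677
Proportions for morphospecies II (n=154): 59/154=0.3831, 13/154=0.0844, 12/154=0.0779, 19/154=0.1234, 16/154=0.1039, 5/154=0.0325, 30/154=0.1948
Σ|p₁ᵢ − p₂ᵢ| = 0.0723 + 0.1108 + 0.0894 + 0.0360 + 0.0999 + 0.0631 + 0.1271 = 0.5986
D = 1 − ½ × 0.5986 = 1 − 0.29930 = 0.70070

0.70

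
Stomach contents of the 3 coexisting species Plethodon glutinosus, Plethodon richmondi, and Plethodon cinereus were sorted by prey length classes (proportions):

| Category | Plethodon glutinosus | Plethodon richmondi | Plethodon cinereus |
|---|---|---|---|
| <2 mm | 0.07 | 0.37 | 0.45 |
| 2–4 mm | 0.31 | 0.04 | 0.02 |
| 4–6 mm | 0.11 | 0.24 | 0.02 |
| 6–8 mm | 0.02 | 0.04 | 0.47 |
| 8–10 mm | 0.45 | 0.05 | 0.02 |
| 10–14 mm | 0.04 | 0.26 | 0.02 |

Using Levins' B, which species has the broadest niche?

Σp_glutᵢ² = 0.07² + 0.31² + 0.11² + 0.02² + 0.45² + 0.04² = 0.0049 + 0.0961 + 0.0121 + 0.0004 + 0.2025 + 0.0016 = 0.3176
B_glut = 1 / 0.3176 = 3.1486
Σp_richᵢ² = 0.37² + 0.04² + 0.24² + 0.04² + 0.05² + 0.26² = 0.1369 + 0.0016 + 0.0576 + 0.0016 + 0.0025 + 0.0676 = 0.2678
B_rich = 1 / 0.2678 = 3.7341
Σp_cineᵢ² = 0.45² + 0.02² + 0.02² + 0.47² + 0.02² + 0.02² = 0.2025 + 0.0004 + 0.0004 + 0.2209 + 0.0004 + 0.0004 = 0.4250
B_cine = 1 / 0.4250 = 2.3529
Highest B → broadest niche (most generalist): Plethodon richmondi (B = 3.73).

Plethodon richmondi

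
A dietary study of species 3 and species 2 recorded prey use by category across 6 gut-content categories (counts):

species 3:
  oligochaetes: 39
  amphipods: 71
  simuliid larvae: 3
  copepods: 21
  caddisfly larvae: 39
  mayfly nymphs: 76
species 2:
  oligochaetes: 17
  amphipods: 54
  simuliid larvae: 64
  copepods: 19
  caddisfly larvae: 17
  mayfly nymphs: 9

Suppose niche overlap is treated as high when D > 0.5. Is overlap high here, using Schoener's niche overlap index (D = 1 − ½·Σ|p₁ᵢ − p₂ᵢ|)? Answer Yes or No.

Yes

Proportions for species 3 (n=249): 39/249=0.1566, 71/249=0.2851, 3/249=0.0120, 21/249=0.0843, 39/249=0.1566, 76/249=0.3052
Proportions for species 2 (n=180): 17/180=0.0944, 54/180=0.3000, 64/180=0.3556, 19/180=0.1056, 17/180=0.0944, 9/180=0.0500
Σ|p₁ᵢ − p₂ᵢ| = 0.0622 + 0.0149 + 0.3436 + 0.0213 + 0.0622 + 0.2552 = 0.7594
D = 1 − ½ × 0.7594 = 1 − 0.37970 = 0.62030
D = 0.62030 > 0.5 → Yes.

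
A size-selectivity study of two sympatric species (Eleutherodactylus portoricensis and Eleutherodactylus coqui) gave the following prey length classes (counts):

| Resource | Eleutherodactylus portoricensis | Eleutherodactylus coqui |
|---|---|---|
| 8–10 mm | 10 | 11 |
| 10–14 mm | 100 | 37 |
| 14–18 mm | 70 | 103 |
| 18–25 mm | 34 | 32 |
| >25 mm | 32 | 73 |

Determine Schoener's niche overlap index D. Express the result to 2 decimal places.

0.72

Proportions for Eleutherodactylus portoricensis (n=246): 10/246=0.0407, 100/246=0.4065, 70/246=0.2846, 34/246=0.1382, 32/246=0.1301
Proportions for Eleutherodactylus coqui (n=256): 11/256=0.0430, 37/256=0.1445, 103/256=0.4023, 32/256=0.1250, 73/256=0.2852
Σ|p₁ᵢ − p₂ᵢ| = 0.0023 + 0.2620 + 0.1177 + 0.0132 + 0.1551 = 0.5503
D = 1 − ½ × 0.5503 = 1 − 0.27515 = 0.72485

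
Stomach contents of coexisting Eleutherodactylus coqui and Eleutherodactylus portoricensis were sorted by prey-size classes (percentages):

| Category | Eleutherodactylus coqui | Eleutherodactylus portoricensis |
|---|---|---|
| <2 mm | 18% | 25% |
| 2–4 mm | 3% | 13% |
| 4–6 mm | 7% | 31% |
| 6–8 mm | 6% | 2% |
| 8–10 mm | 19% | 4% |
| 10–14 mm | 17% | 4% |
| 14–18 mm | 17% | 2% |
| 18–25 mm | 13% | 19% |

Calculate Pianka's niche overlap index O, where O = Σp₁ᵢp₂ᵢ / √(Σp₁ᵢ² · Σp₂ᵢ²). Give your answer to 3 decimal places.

0.630

Convert percentages to proportions (divide by 100).
Σ p₁ᵢp₂ᵢ = 0.0450 + 0.0039 + 0.0217 + 0.0012 + 0.0076 + 0.0068 + 0.0034 + 0.0247 = 0.1143
Σp_1ᵢ² = 0.18² + 0.03² + 0.07² + 0.06² + 0.19² + 0.17² + 0.17² + 0.13² = 0.0324 + 0.0009 + 0.0049 + 0.0036 + 0.0361 + 0.0289 + 0.0289 + 0.0169 = 0.1526
Σp_2ᵢ² = 0.25² + 0.13² + 0.31² + 0.02² + 0.04² + 0.04² + 0.02² + 0.19² = 0.0625 + 0.0169 + 0.0961 + 0.0004 + 0.0016 + 0.0016 + 0.0004 + 0.0361 = 0.2156
O = 0.1143 / √(0.1526 × 0.2156) = 0.1143 / 0.181385 = 0.63015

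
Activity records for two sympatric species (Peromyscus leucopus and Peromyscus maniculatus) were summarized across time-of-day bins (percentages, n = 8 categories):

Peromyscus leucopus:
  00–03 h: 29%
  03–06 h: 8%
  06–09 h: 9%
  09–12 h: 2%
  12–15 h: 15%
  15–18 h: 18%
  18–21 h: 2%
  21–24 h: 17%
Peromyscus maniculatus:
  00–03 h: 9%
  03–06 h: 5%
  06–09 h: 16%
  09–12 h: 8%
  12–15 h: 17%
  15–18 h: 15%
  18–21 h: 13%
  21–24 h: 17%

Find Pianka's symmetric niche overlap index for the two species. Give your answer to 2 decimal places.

0.81

Convert percentages to proportions (divide by 100).
Σ p₁ᵢp₂ᵢ = 0.0261 + 0.0040 + 0.0144 + 0.0016 + 0.0255 + 0.0270 + 0.0026 + 0.0289 = 0.1301
Σp_1ᵢ² = 0.29² + 0.08² + 0.09² + 0.02² + 0.15² + 0.18² + 0.02² + 0.17² = 0.0841 + 0.0064 + 0.0081 + 0.0004 + 0.0225 + 0.0324 + 0.0004 + 0.0289 = 0.1832
Σp_2ᵢ² = 0.09² + 0.05² + 0.16² + 0.08² + 0.17² + 0.15² + 0.13² + 0.17² = 0.0081 + 0.0025 + 0.0256 + 0.0064 + 0.0289 + 0.0225 + 0.0169 + 0.0289 = 0.1398
O = 0.1301 / √(0.1832 × 0.1398) = 0.1301 / 0.16004 = 0.8129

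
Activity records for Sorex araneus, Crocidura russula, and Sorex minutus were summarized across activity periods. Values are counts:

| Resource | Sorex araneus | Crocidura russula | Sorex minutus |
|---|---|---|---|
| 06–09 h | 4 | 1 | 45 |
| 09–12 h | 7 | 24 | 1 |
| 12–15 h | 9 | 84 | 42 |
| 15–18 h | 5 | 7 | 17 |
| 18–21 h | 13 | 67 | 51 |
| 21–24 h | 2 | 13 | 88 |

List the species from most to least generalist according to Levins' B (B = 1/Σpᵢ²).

Sorex araneus > Sorex minutus > Crocidura russula

Proportions for Sorex araneus (n=40): 4/40=0.1000, 7/40=0.1750, 9/40=0.2250, 5/40=0.1250, 13/40=0.3250, 2/40=0.0500
Proportions for Crocidura russula (n=196): 1/196=0.0051, 24/196=0.1224, 84/196=0.4286, 7/196=0.0357, 67/196=0.3418, 13/196=0.0663
Proportions for Sorex minutus (n=244): 45/244=0.1844, 1/244=0.0041, 42/244=0.1721, 17/244=0.0697, 51/244=0.2090, 88/244=0.3607
Σp_aranᵢ² = 0.1000² + 0.1750² + 0.2250² + 0.1250² + 0.3250² + 0.0500² = 0.010000 + 0.030625 + 0.050625 + 0.015625 + 0.105625 + 0.002500 = 0.215000
B_aran = 1 / 0.215000 = 4.6512
Σp_russᵢ² = 0.0051² + 0.1224² + 0.4286² + 0.0357² + 0.3418² + 0.0663² = 0.000026 + 0.014982 + 0.183698 + 0.001274 + 0.116827 + 0.004396 = 0.321203
B_russ = 1 / 0.321203 = 3.1133
Σp_minuᵢ² = 0.1844² + 0.0041² + 0.1721² + 0.0697² + 0.2090² + 0.3607² = 0.034003 + 0.000017 + 0.029618 + 0.004858 + 0.043681 + 0.130104 = 0.242281
B_minu = 1 / 0.242281 = 4.1274
Ranking by B (broadest → narrowest): Sorex araneus (4.65) > Sorex minutus (4.13) > Crocidura russula (3.11)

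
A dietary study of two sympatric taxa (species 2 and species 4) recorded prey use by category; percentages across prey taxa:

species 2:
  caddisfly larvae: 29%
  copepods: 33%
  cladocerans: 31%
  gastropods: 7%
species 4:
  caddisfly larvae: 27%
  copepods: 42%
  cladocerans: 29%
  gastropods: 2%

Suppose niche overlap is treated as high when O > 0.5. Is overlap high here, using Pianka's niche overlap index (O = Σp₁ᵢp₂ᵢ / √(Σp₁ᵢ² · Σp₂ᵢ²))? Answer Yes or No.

Yes

Convert percentages to proportions (divide by 100).
Σ p₁ᵢp₂ᵢ = 0.0783 + 0.1386 + 0.0899 + 0.0014 = 0.3082
Σp_1ᵢ² = 0.29² + 0.33² + 0.31² + 0.07² = 0.0841 + 0.1089 + 0.0961 + 0.0049 = 0.2940
Σp_2ᵢ² = 0.27² + 0.42² + 0.29² + 0.02² = 0.0729 + 0.1764 + 0.0841 + 0.0004 = 0.3338
O = 0.3082 / √(0.2940 × 0.3338) = 0.3082 / 0.31327 = 0.9838
O = 0.9838 > 0.5 → Yes.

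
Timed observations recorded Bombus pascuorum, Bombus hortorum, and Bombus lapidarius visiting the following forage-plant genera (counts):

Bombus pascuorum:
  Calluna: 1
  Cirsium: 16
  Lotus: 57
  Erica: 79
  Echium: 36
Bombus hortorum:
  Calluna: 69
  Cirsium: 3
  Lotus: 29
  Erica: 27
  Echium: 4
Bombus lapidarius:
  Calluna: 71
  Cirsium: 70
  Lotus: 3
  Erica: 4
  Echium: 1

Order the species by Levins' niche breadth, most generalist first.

Bombus pascuorum > Bombus hortorum > Bombus lapidarius

Proportions for Bombus pascuorum (n=189): 1/189=0.0053, 16/189=0.0847, 57/189=0.3016, 79/189=0.4180, 36/189=0.1905
Proportions for Bombus hortorum (n=132): 69/132=0.5227, 3/132=0.0227, 29/132=0.2197, 27/132=0.2045, 4/132=0.0303
Proportions for Bombus lapidarius (n=149): 71/149=0.4765, 70/149=0.4698, 3/149=0.0201, 4/149=0.0268, 1/149=0.0067
Σp_pascᵢ² = 0.0053² + 0.0847² + 0.3016² + 0.4180² + 0.1905² = 0.000028 + 0.007174 + 0.090963 + 0.174724 + 0.036290 = 0.309179
B_pasc = 1 / 0.309179 = 3.2344
Σp_hortᵢ² = 0.5227² + 0.0227² + 0.2197² + 0.2045² + 0.0303² = 0.273215 + 0.000515 + 0.048268 + 0.041820 + 0.000918 = 0.364736
B_hort = 1 / 0.364736 = 2.7417
Σp_lapiᵢ² = 0.4765² + 0.4698² + 0.0201² + 0.0268² + 0.0067² = 0.227052 + 0.220712 + 0.000404 + 0.000718 + 0.000045 = 0.448931
B_lapi = 1 / 0.448931 = 2.2275
Ranking by B (broadest → narrowest): Bombus pascuorum (3.23) > Bombus hortorum (2.74) > Bombus lapidarius (2.23)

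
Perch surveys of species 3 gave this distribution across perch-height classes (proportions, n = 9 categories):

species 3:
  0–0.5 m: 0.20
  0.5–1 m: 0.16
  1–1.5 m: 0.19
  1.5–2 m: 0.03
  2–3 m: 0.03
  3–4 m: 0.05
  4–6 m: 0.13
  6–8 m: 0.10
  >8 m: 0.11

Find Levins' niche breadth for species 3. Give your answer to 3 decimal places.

Σpᵢ² = 0.20² + 0.16² + 0.19² + 0.03² + 0.03² + 0.05² + 0.13² + 0.10² + 0.11² = 0.0400 + 0.0256 + 0.0361 + 0.0009 + 0.0009 + 0.0025 + 0.0169 + 0.0100 + 0.0121 = 0.1450
B = 1 / 0.1450 = 6.89655

6.897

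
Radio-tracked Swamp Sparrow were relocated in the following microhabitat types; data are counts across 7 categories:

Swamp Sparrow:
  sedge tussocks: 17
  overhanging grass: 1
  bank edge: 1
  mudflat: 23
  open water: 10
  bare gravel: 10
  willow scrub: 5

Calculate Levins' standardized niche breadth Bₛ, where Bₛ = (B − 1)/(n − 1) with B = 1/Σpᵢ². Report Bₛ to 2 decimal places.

0.55

Proportions for Swamp Sparrow (n=67): 17/67=0.2537, 1/67=0.0149, 1/67=0.0149, 23/67=0.3433, 10/67=0.1493, 10/67=0.1493, 5/67=0.0746
Σpᵢ² = 0.2537² + 0.0149² + 0.0149² + 0.3433² + 0.1493² + 0.1493² + 0.0746² = 0.064364 + 0.000222 + 0.000222 + 0.117855 + 0.022290 + 0.022290 + 0.005565 = 0.232808
B = 1 / 0.232808 = 4.2954
Bₛ = (B − 1)/(n − 1) = (4.2954 − 1)/(7 − 1) = 3.2954/6 = 0.5492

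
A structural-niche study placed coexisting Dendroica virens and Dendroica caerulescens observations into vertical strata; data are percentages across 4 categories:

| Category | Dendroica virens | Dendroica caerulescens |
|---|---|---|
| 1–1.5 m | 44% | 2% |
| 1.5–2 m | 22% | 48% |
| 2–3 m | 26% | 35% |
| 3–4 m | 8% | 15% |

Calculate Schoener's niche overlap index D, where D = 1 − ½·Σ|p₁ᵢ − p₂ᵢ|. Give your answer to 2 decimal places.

0.58

Convert percentages to proportions (divide by 100).
Σ|p₁ᵢ − p₂ᵢ| = 0.42 + 0.26 + 0.09 + 0.07 = 0.84
D = 1 − ½ × 0.84 = 1 − 0.420 = 0.5800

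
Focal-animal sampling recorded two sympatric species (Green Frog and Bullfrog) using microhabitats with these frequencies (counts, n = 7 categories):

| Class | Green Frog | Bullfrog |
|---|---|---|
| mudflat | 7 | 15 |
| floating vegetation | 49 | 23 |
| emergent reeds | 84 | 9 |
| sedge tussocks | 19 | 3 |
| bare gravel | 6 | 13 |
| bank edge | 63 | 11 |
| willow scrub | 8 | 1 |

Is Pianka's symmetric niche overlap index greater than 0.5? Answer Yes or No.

Yes

Proportions for Green Frog (n=236): 7/236=0.0297, 49/236=0.2076, 84/236=0.3559, 19/236=0.0805, 6/236=0.0254, 63/236=0.2669, 8/236=0.0339
Proportions for Bullfrog (n=75): 15/75=0.2000, 23/75=0.3067, 9/75=0.1200, 3/75=0.0400, 13/75=0.1733, 11/75=0.1467, 1/75=0.0133
Σ p₁ᵢp₂ᵢ = 0.005940 + 0.063671 + 0.042708 + 0.003220 + 0.004402 + 0.039154 + 0.000451 = 0.159546
Σp_1ᵢ² = 0.0297² + 0.2076² + 0.3559² + 0.0805² + 0.0254² + 0.2669² + 0.0339² = 0.000882 + 0.043098 + 0.126665 + 0.006480 + 0.000645 + 0.071236 + 0.001149 = 0.250155
Σp_2ᵢ² = 0.2000² + 0.3067² + 0.1200² + 0.0400² + 0.1733² + 0.1467² + 0.0133² = 0.040000 + 0.094065 + 0.014400 + 0.001600 + 0.030033 + 0.021521 + 0.000177 = 0.201796
O = 0.159546 / √(0.250155 × 0.201796) = 0.159546 / 0.2246782 = 0.7101
O = 0.7101 > 0.5 → Yes.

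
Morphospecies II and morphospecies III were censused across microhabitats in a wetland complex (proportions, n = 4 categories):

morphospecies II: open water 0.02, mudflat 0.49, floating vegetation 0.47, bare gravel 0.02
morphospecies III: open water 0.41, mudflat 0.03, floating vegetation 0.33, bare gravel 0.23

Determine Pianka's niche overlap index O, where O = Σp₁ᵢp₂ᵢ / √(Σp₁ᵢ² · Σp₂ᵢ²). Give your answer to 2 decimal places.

0.47

Σ p₁ᵢp₂ᵢ = 0.0082 + 0.0147 + 0.1551 + 0.0046 = 0.1826
Σp_1ᵢ² = 0.02² + 0.49² + 0.47² + 0.02² = 0.0004 + 0.2401 + 0.2209 + 0.0004 = 0.4618
Σp_2ᵢ² = 0.41² + 0.03² + 0.33² + 0.23² = 0.1681 + 0.0009 + 0.1089 + 0.0529 = 0.3308
O = 0.1826 / √(0.4618 × 0.3308) = 0.1826 / 0.39085 = 0.4672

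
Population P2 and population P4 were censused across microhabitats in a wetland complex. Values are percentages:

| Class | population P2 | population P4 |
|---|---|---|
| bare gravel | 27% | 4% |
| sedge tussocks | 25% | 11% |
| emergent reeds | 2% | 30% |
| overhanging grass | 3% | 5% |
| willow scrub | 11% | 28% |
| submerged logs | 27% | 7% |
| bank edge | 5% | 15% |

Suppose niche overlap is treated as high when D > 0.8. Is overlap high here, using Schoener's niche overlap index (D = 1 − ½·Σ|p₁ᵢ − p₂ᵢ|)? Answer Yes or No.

Convert percentages to proportions (divide by 100).
Σ|p₁ᵢ − p₂ᵢ| = 0.23 + 0.14 + 0.28 + 0.02 + 0.17 + 0.20 + 0.10 = 1.14
D = 1 − ½ × 1.14 = 1 − 0.570 = 0.4300
D = 0.4300 < 0.8 → No.

No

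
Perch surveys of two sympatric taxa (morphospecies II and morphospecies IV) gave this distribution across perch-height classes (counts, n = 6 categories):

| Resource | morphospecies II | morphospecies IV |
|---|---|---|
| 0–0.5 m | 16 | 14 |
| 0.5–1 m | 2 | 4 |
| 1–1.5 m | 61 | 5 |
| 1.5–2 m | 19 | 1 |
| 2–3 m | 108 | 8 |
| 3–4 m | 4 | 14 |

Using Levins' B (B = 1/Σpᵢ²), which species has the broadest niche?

morphospecies IV

Proportions for morphospecies II (n=210): 16/210=0.0762, 2/210=0.0095, 61/210=0.2905, 19/210=0.0905, 108/210=0.5143, 4/210=0.0190
Proportions for morphospecies IV (n=46): 14/46=0.3043, 4/46=0.0870, 5/46=0.1087, 1/46=0.0217, 8/46=0.1739, 14/46=0.3043
Σp_IIᵢ² = 0.0762² + 0.0095² + 0.2905² + 0.0905² + 0.5143² + 0.0190² = 0.005806 + 0.000090 + 0.084390 + 0.008190 + 0.264504 + 0.000361 = 0.363341
B_II = 1 / 0.363341 = 2.7522
Σp_IVᵢ² = 0.3043² + 0.0870² + 0.1087² + 0.0217² + 0.1739² + 0.3043² = 0.092598 + 0.007569 + 0.011816 + 0.000471 + 0.030241 + 0.092598 = 0.235293
B_IV = 1 / 0.235293 = 4.2500
Highest B → broadest niche (most generalist): morphospecies IV (B = 4.25).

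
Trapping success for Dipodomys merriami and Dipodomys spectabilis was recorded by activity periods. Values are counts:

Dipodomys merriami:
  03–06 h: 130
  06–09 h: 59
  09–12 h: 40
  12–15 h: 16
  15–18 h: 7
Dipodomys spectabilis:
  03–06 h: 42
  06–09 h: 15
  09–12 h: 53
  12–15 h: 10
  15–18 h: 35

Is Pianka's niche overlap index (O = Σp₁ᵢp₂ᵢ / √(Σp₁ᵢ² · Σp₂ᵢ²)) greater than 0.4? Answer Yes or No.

Yes

Proportions for Dipodomys merriami (n=252): 130/252=0.5159, 59/252=0.2341, 40/252=0.1587, 16/252=0.0635, 7/252=0.0278
Proportions for Dipodomys spectabilis (n=155): 42/155=0.2710, 15/155=0.0968, 53/155=0.3419, 10/155=0.0645, 35/155=0.2258
Σ p₁ᵢp₂ᵢ = 0.139809 + 0.022661 + 0.054260 + 0.004096 + 0.006277 = 0.227103
Σp_1ᵢ² = 0.5159² + 0.2341² + 0.1587² + 0.0635² + 0.0278² = 0.266153 + 0.054803 + 0.025186 + 0.004032 + 0.000773 = 0.350947
Σp_2ᵢ² = 0.2710² + 0.0968² + 0.3419² + 0.0645² + 0.2258² = 0.073441 + 0.009370 + 0.116896 + 0.004160 + 0.050986 = 0.254853
O = 0.227103 / √(0.350947 × 0.254853) = 0.227103 / 0.2990650 = 0.7594
O = 0.7594 > 0.4 → Yes.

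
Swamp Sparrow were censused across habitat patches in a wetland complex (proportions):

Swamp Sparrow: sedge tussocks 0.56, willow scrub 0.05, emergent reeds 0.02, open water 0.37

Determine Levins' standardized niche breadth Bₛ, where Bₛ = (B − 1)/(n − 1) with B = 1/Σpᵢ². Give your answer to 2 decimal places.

0.40

Σpᵢ² = 0.56² + 0.05² + 0.02² + 0.37² = 0.3136 + 0.0025 + 0.0004 + 0.1369 = 0.4534
B = 1 / 0.4534 = 2.2056
Bₛ = (B − 1)/(n − 1) = (2.2056 − 1)/(4 − 1) = 1.2056/3 = 0.4019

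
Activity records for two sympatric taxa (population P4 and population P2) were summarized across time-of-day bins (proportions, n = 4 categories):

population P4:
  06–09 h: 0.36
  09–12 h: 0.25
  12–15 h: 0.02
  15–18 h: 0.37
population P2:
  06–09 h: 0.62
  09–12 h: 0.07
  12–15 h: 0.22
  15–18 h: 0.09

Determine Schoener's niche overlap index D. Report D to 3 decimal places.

Σ|p₁ᵢ − p₂ᵢ| = 0.26 + 0.18 + 0.20 + 0.28 = 0.92
D = 1 − ½ × 0.92 = 1 − 0.460 = 0.54000

0.540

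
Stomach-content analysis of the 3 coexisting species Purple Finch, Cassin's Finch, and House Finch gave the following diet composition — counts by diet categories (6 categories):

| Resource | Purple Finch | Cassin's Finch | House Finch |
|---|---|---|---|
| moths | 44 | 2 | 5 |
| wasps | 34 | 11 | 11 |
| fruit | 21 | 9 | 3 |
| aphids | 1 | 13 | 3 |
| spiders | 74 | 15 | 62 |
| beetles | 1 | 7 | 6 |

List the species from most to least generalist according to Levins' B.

Cassin's Finch > Purple Finch > House Finch

Proportions for Purple Finch (n=175): 44/175=0.2514, 34/175=0.1943, 21/175=0.1200, 1/175=0.0057, 74/175=0.4229, 1/175=0.0057
Proportions for Cassin's Finch (n=57): 2/57=0.0351, 11/57=0.1930, 9/57=0.1579, 13/57=0.2281, 15/57=0.2632, 7/57=0.1228
Proportions for House Finch (n=90): 5/90=0.0556, 11/90=0.1222, 3/90=0.0333, 3/90=0.0333, 62/90=0.6889, 6/90=0.0667
Σp_Purpᵢ² = 0.2514² + 0.1943² + 0.1200² + 0.0057² + 0.4229² + 0.0057² = 0.063202 + 0.037752 + 0.014400 + 0.000032 + 0.178844 + 0.000032 = 0.294262
B_Purp = 1 / 0.294262 = 3.3983
Σp_Cassᵢ² = 0.0351² + 0.1930² + 0.1579² + 0.2281² + 0.2632² + 0.1228² = 0.001232 + 0.037249 + 0.024932 + 0.052030 + 0.069274 + 0.015080 = 0.199797
B_Cass = 1 / 0.199797 = 5.0051
Σp_Housᵢ² = 0.0556² + 0.1222² + 0.0333² + 0.0333² + 0.6889² + 0.0667² = 0.003091 + 0.014933 + 0.001109 + 0.001109 + 0.474583 + 0.004449 = 0.499274
B_Hous = 1 / 0.499274 = 2.0029
Ranking by B (broadest → narrowest): Cassin's Finch (5.01) > Purple Finch (3.40) > House Finch (2.00)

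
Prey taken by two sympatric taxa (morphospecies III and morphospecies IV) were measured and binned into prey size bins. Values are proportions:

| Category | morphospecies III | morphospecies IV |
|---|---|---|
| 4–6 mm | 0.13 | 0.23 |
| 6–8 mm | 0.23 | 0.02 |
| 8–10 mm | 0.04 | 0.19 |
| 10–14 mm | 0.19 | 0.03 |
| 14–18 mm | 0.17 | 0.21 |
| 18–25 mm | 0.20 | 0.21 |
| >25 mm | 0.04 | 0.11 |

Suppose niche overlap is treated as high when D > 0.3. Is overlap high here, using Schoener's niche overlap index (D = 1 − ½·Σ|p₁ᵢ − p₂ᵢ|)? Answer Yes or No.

Σ|p₁ᵢ − p₂ᵢ| = 0.10 + 0.21 + 0.15 + 0.16 + 0.04 + 0.01 + 0.07 = 0.74
D = 1 − ½ × 0.74 = 1 − 0.370 = 0.6300
D = 0.6300 > 0.3 → Yes.

Yes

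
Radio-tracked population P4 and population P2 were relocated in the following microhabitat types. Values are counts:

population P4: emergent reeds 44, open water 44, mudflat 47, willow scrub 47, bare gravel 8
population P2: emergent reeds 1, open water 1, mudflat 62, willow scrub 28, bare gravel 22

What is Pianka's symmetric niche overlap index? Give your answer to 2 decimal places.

0.69

Proportions for population P4 (n=190): 44/190=0.2316, 44/190=0.2316, 47/190=0.2474, 47/190=0.2474, 8/190=0.0421
Proportions for population P2 (n=114): 1/114=0.0088, 1/114=0.0088, 62/114=0.5439, 28/114=0.2456, 22/114=0.1930
Σ p₁ᵢp₂ᵢ = 0.002038 + 0.002038 + 0.134561 + 0.060761 + 0.008125 = 0.207523
Σp_1ᵢ² = 0.2316² + 0.2316² + 0.2474² + 0.2474² + 0.0421² = 0.053639 + 0.053639 + 0.061207 + 0.061207 + 0.001772 = 0.231464
Σp_2ᵢ² = 0.0088² + 0.0088² + 0.5439² + 0.2456² + 0.1930² = 0.000077 + 0.000077 + 0.295827 + 0.060319 + 0.037249 = 0.393549
O = 0.207523 / √(0.231464 × 0.393549) = 0.207523 / 0.3018152 = 0.6876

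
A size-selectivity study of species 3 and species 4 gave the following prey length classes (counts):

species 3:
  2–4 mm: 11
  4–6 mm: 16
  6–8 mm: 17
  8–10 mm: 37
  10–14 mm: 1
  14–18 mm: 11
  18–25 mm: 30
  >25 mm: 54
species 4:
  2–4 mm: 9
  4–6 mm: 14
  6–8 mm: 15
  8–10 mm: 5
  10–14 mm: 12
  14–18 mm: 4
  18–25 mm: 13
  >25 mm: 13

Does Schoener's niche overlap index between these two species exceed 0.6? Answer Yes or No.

Yes

Proportions for species 3 (n=177): 11/177=0.0621, 16/177=0.0904, 17/177=0.0960, 37/177=0.2090, 1/177=0.0056, 11/177=0.0621, 30/177=0.1695, 54/177=0.3051
Proportions for species 4 (n=85): 9/85=0.1059, 14/85=0.1647, 15/85=0.1765, 5/85=0.0588, 12/85=0.1412, 4/85=0.0471, 13/85=0.1529, 13/85=0.1529
Σ|p₁ᵢ − p₂ᵢ| = 0.0438 + 0.0743 + 0.0805 + 0.1502 + 0.1356 + 0.0150 + 0.0166 + 0.1522 = 0.6682
D = 1 − ½ × 0.6682 = 1 − 0.33410 = 0.66590
D = 0.66590 > 0.6 → Yes.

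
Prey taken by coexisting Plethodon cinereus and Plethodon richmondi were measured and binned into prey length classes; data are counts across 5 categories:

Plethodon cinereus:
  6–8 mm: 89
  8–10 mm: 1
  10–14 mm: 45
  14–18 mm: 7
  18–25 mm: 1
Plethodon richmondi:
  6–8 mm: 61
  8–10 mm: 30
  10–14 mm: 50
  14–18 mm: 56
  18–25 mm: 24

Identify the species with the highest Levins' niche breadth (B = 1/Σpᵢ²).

Proportions for Plethodon cinereus (n=143): 89/143=0.6224, 1/143=0.0070, 45/143=0.3147, 7/143=0.0490, 1/143=0.0070
Proportions for Plethodon richmondi (n=221): 61/221=0.2760, 30/221=0.1357, 50/221=0.2262, 56/221=0.2534, 24/221=0.1086
Σp_cineᵢ² = 0.6224² + 0.0070² + 0.3147² + 0.0490² + 0.0070² = 0.387382 + 0.000049 + 0.099036 + 0.002401 + 0.000049 = 0.488917
B_cine = 1 / 0.488917 = 2.0453
Σp_richᵢ² = 0.2760² + 0.1357² + 0.2262² + 0.2534² + 0.1086² = 0.076176 + 0.018414 + 0.051166 + 0.064212 + 0.011794 = 0.221762
B_rich = 1 / 0.221762 = 4.5093
Highest B → broadest niche (most generalist): Plethodon richmondi (B = 4.51).

Plethodon richmondi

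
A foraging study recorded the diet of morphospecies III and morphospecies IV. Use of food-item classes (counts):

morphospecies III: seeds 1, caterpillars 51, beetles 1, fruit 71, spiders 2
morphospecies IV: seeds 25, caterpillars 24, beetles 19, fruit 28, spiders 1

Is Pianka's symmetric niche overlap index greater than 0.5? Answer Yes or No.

Yes

Proportions for morphospecies III (n=126): 1/126=0.0079, 51/126=0.4048, 1/126=0.0079, 71/126=0.5635, 2/126=0.0159
Proportions for morphospecies IV (n=97): 25/97=0.2577, 24/97=0.2474, 19/97=0.1959, 28/97=0.2887, 1/97=0.0103
Σ p₁ᵢp₂ᵢ = 0.002036 + 0.100148 + 0.001548 + 0.162682 + 0.000164 = 0.266578
Σp_1ᵢ² = 0.0079² + 0.4048² + 0.0079² + 0.5635² + 0.0159² = 0.000062 + 0.163863 + 0.000062 + 0.317532 + 0.000253 = 0.481772
Σp_2ᵢ² = 0.2577² + 0.2474² + 0.1959² + 0.2887² + 0.0103² = 0.066409 + 0.061207 + 0.038377 + 0.083348 + 0.000106 = 0.249447
O = 0.266578 / √(0.481772 × 0.249447) = 0.266578 / 0.3466649 = 0.7690
O = 0.7690 > 0.5 → Yes.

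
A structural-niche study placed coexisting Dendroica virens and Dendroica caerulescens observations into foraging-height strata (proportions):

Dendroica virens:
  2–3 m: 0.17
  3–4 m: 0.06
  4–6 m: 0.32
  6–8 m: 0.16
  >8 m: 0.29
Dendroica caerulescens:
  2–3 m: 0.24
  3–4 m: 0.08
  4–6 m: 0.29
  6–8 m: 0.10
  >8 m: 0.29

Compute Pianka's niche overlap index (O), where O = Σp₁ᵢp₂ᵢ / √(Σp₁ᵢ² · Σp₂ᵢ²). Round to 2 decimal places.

Σ p₁ᵢp₂ᵢ = 0.0408 + 0.0048 + 0.0928 + 0.0160 + 0.0841 = 0.2385
Σp_1ᵢ² = 0.17² + 0.06² + 0.32² + 0.16² + 0.29² = 0.0289 + 0.0036 + 0.1024 + 0.0256 + 0.0841 = 0.2446
Σp_2ᵢ² = 0.24² + 0.08² + 0.29² + 0.10² + 0.29² = 0.0576 + 0.0064 + 0.0841 + 0.0100 + 0.0841 = 0.2422
O = 0.2385 / √(0.2446 × 0.2422) = 0.2385 / 0.24340 = 0.9799

0.98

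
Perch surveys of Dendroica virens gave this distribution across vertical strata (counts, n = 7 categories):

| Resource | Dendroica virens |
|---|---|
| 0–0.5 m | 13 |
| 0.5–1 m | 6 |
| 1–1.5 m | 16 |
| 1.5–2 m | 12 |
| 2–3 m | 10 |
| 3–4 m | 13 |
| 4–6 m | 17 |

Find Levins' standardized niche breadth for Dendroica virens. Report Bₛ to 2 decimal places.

0.92

Proportions for Dendroica virens (n=87): 13/87=0.1494, 6/87=0.0690, 16/87=0.1839, 12/87=0.1379, 10/87=0.1149, 13/87=0.1494, 17/87=0.1954
Σpᵢ² = 0.1494² + 0.0690² + 0.1839² + 0.1379² + 0.1149² + 0.1494² + 0.1954² = 0.022320 + 0.004761 + 0.033819 + 0.019016 + 0.013202 + 0.022320 + 0.038181 = 0.153619
B = 1 / 0.153619 = 6.5096
Bₛ = (B − 1)/(n − 1) = (6.5096 − 1)/(7 − 1) = 5.5096/6 = 0.9183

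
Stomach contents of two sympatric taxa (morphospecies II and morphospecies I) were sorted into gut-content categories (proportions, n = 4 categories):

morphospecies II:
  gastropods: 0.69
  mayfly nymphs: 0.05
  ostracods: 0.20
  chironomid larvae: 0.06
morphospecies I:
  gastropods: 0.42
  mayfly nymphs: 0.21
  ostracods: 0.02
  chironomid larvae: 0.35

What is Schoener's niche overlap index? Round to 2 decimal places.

Σ|p₁ᵢ − p₂ᵢ| = 0.27 + 0.16 + 0.18 + 0.29 = 0.90
D = 1 − ½ × 0.90 = 1 − 0.450 = 0.5500

0.55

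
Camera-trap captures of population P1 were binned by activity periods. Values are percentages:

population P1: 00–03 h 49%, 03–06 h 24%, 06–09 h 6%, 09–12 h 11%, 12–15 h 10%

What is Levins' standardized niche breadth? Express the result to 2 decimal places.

Convert percentages to proportions (divide by 100).
Σpᵢ² = 0.49² + 0.24² + 0.06² + 0.11² + 0.10² = 0.2401 + 0.0576 + 0.0036 + 0.0121 + 0.0100 = 0.3234
B = 1 / 0.3234 = 3.0921
Bₛ = (B − 1)/(n − 1) = (3.0921 − 1)/(5 − 1) = 2.0921/4 = 0.5230

0.52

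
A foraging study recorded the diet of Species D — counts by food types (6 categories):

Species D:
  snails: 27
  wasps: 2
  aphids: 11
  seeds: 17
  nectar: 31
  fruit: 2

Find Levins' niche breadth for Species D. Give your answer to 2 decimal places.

Proportions for Species D (n=90): 27/90=0.3000, 2/90=0.0222, 11/90=0.1222, 17/90=0.1889, 31/90=0.3444, 2/90=0.0222
Σpᵢ² = 0.3000² + 0.0222² + 0.1222² + 0.1889² + 0.3444² + 0.0222² = 0.090000 + 0.000493 + 0.014933 + 0.035683 + 0.118611 + 0.000493 = 0.260213
B = 1 / 0.260213 = 3.8430

3.84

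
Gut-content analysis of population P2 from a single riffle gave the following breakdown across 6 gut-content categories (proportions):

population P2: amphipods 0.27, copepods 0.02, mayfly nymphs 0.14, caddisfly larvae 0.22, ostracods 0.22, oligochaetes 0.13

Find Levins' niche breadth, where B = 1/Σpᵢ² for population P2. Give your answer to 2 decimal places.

Σpᵢ² = 0.27² + 0.02² + 0.14² + 0.22² + 0.22² + 0.13² = 0.0729 + 0.0004 + 0.0196 + 0.0484 + 0.0484 + 0.0169 = 0.2066
B = 1 / 0.2066 = 4.8403

4.84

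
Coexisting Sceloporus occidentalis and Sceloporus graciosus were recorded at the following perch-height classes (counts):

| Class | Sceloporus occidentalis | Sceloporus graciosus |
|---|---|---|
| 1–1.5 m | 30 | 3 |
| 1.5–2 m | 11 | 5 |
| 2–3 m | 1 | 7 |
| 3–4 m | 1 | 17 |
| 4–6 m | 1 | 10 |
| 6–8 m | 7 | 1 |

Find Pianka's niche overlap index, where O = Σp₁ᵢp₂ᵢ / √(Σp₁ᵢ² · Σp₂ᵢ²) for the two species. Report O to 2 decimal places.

Proportions for Sceloporus occidentalis (n=51): 30/51=0.5882, 11/51=0.2157, 1/51=0.0196, 1/51=0.0196, 1/51=0.0196, 7/51=0.1373
Proportions for Sceloporus graciosus (n=43): 3/43=0.0698, 5/43=0.1163, 7/43=0.1628, 17/43=0.3953, 10/43=0.2326, 1/43=0.0233
Σ p₁ᵢp₂ᵢ = 0.041056 + 0.025086 + 0.003191 + 0.007748 + 0.004559 + 0.003199 = 0.084839
Σp_1ᵢ² = 0.5882² + 0.2157² + 0.0196² + 0.0196² + 0.0196² + 0.1373² = 0.345979 + 0.046526 + 0.000384 + 0.000384 + 0.000384 + 0.018851 = 0.412508
Σp_2ᵢ² = 0.0698² + 0.1163² + 0.1628² + 0.3953² + 0.2326² + 0.0233² = 0.004872 + 0.013526 + 0.026504 + 0.156262 + 0.054103 + 0.000543 = 0.255810
O = 0.084839 / √(0.412508 × 0.255810) = 0.084839 / 0.3248441 = 0.2612

0.26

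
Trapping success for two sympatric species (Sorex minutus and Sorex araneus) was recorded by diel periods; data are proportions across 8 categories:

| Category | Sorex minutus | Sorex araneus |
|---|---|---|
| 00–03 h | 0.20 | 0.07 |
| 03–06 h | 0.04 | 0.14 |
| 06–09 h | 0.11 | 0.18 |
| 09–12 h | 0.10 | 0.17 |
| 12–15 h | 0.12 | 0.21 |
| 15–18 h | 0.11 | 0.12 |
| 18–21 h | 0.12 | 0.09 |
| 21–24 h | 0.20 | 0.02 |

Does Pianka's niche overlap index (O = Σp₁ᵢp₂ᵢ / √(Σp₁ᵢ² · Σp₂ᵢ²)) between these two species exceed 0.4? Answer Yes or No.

Σ p₁ᵢp₂ᵢ = 0.0140 + 0.0056 + 0.0198 + 0.0170 + 0.0252 + 0.0132 + 0.0108 + 0.0040 = 0.1096
Σp_1ᵢ² = 0.20² + 0.04² + 0.11² + 0.10² + 0.12² + 0.11² + 0.12² + 0.20² = 0.0400 + 0.0016 + 0.0121 + 0.0100 + 0.0144 + 0.0121 + 0.0144 + 0.0400 = 0.1446
Σp_2ᵢ² = 0.07² + 0.14² + 0.18² + 0.17² + 0.21² + 0.12² + 0.09² + 0.02² = 0.0049 + 0.0196 + 0.0324 + 0.0289 + 0.0441 + 0.0144 + 0.0081 + 0.0004 = 0.1528
O = 0.1096 / √(0.1446 × 0.1528) = 0.1096 / 0.14864 = 0.7374
O = 0.7374 > 0.4 → Yes.

Yes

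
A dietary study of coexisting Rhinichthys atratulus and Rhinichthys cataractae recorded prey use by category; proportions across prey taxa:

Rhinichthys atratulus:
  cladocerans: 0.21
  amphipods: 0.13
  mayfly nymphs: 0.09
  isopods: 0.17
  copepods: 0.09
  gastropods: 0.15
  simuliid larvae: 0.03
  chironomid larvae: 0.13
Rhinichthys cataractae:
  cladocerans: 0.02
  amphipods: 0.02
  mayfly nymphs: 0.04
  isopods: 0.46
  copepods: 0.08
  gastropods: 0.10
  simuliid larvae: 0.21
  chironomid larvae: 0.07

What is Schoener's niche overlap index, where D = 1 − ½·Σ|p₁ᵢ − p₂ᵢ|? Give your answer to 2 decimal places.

Σ|p₁ᵢ − p₂ᵢ| = 0.19 + 0.11 + 0.05 + 0.29 + 0.01 + 0.05 + 0.18 + 0.06 = 0.94
D = 1 − ½ × 0.94 = 1 − 0.470 = 0.5300

0.53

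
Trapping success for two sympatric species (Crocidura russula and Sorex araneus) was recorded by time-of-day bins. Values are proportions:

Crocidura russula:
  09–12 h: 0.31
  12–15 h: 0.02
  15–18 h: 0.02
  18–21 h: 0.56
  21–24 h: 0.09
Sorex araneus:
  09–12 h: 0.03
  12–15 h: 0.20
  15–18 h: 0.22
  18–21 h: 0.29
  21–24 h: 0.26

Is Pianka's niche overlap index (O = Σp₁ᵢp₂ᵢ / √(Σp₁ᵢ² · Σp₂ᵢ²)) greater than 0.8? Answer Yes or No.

No

Σ p₁ᵢp₂ᵢ = 0.0093 + 0.0040 + 0.0044 + 0.1624 + 0.0234 = 0.2035
Σp_1ᵢ² = 0.31² + 0.02² + 0.02² + 0.56² + 0.09² = 0.0961 + 0.0004 + 0.0004 + 0.3136 + 0.0081 = 0.4186
Σp_2ᵢ² = 0.03² + 0.20² + 0.22² + 0.29² + 0.26² = 0.0009 + 0.0400 + 0.0484 + 0.0841 + 0.0676 = 0.2410
O = 0.2035 / √(0.4186 × 0.2410) = 0.2035 / 0.31762 = 0.6407
O = 0.6407 < 0.8 → No.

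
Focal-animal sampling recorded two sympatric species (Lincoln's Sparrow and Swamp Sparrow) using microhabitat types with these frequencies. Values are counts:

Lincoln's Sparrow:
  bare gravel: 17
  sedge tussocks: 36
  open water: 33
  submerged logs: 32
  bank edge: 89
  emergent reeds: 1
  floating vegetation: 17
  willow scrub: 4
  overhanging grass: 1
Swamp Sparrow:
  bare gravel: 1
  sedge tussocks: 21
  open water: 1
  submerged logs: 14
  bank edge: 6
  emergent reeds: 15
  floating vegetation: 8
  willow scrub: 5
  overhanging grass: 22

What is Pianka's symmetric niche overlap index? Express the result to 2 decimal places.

0.47

Proportions for Lincoln's Sparrow (n=230): 17/230=0.0739, 36/230=0.1565, 33/230=0.1435, 32/230=0.1391, 89/230=0.3870, 1/230=0.0043, 17/230=0.0739, 4/230=0.0174, 1/230=0.0043
Proportions for Swamp Sparrow (n=93): 1/93=0.0108, 21/93=0.2258, 1/93=0.0108, 14/93=0.1505, 6/93=0.0645, 15/93=0.1613, 8/93=0.0860, 5/93=0.0538, 22/93=0.2366
Σ p₁ᵢp₂ᵢ = 0.000798 + 0.035338 + 0.001550 + 0.020935 + 0.024962 + 0.000694 + 0.006355 + 0.000936 + 0.001017 = 0.092585
Σp_1ᵢ² = 0.0739² + 0.1565² + 0.1435² + 0.1391² + 0.3870² + 0.0043² + 0.0739² + 0.0174² + 0.0043² = 0.005461 + 0.024492 + 0.020592 + 0.019349 + 0.149769 + 0.000018 + 0.005461 + 0.000303 + 0.000018 = 0.225463
Σp_2ᵢ² = 0.0108² + 0.2258² + 0.0108² + 0.1505² + 0.0645² + 0.1613² + 0.0860² + 0.0538² + 0.2366² = 0.000117 + 0.050986 + 0.000117 + 0.022650 + 0.004160 + 0.026018 + 0.007396 + 0.002894 + 0.055980 = 0.170318
O = 0.092585 / √(0.225463 × 0.170318) = 0.092585 / 0.1959602 = 0.4725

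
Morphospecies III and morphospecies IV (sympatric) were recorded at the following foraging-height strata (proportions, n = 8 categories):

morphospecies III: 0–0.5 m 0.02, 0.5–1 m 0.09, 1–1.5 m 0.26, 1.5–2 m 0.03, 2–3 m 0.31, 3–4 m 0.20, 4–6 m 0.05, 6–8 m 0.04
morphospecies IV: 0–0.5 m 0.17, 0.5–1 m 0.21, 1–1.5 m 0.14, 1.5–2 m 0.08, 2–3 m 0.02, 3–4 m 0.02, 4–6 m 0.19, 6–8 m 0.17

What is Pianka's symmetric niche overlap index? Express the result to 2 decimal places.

0.46

Σ p₁ᵢp₂ᵢ = 0.0034 + 0.0189 + 0.0364 + 0.0024 + 0.0062 + 0.0040 + 0.0095 + 0.0068 = 0.0876
Σp_1ᵢ² = 0.02² + 0.09² + 0.26² + 0.03² + 0.31² + 0.20² + 0.05² + 0.04² = 0.0004 + 0.0081 + 0.0676 + 0.0009 + 0.0961 + 0.0400 + 0.0025 + 0.0016 = 0.2172
Σp_2ᵢ² = 0.17² + 0.21² + 0.14² + 0.08² + 0.02² + 0.02² + 0.19² + 0.17² = 0.0289 + 0.0441 + 0.0196 + 0.0064 + 0.0004 + 0.0004 + 0.0361 + 0.0289 = 0.1648
O = 0.0876 / √(0.2172 × 0.1648) = 0.0876 / 0.18919 = 0.4630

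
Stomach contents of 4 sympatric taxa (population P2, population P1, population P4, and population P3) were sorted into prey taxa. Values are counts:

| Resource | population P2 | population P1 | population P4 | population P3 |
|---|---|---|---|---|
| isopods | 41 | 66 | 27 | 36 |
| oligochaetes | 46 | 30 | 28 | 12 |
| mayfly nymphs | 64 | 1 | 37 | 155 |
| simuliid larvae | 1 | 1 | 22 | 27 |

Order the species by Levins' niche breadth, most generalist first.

population P4 > population P2 > population P3 > population P1

Proportions for population P2 (n=152): 41/152=0.2697, 46/152=0.3026, 64/152=0.4211, 1/152=0.0066
Proportions for population P1 (n=98): 66/98=0.6735, 30/98=0.3061, 1/98=0.0102, 1/98=0.0102
Proportions for population P4 (n=114): 27/114=0.2368, 28/114=0.2456, 37/114=0.3246, 22/114=0.1930
Proportions for population P3 (n=230): 36/230=0.1565, 12/230=0.0522, 155/230=0.6739, 27/230=0.1174
Σp_P2ᵢ² = 0.2697² + 0.3026² + 0.4211² + 0.0066² = 0.072738 + 0.091567 + 0.177325 + 0.000044 = 0.341674
B_P2 = 1 / 0.341674 = 2.9268
Σp_P1ᵢ² = 0.6735² + 0.3061² + 0.0102² + 0.0102² = 0.453602 + 0.093697 + 0.000104 + 0.000104 = 0.547507
B_P1 = 1 / 0.547507 = 1.8265
Σp_P4ᵢ² = 0.2368² + 0.2456² + 0.3246² + 0.1930² = 0.056074 + 0.060319 + 0.105365 + 0.037249 = 0.259007
B_P4 = 1 / 0.259007 = 3.8609
Σp_P3ᵢ² = 0.1565² + 0.0522² + 0.6739² + 0.1174² = 0.024492 + 0.002725 + 0.454141 + 0.013783 = 0.495141
B_P3 = 1 / 0.495141 = 2.0196
Ranking by B (broadest → narrowest): population P4 (3.86) > population P2 (2.93) > population P3 (2.02) > population P1 (1.83)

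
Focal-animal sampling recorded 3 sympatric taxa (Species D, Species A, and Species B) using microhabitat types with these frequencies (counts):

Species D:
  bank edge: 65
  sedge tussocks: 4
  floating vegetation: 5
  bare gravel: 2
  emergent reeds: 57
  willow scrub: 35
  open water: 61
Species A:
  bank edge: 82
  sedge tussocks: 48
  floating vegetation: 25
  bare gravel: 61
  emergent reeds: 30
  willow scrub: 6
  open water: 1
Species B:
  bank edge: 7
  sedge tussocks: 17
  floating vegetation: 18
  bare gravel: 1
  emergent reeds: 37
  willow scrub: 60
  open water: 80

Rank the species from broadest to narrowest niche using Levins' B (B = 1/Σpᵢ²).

Proportions for Species D (n=229): 65/229=0.2838, 4/229=0.0175, 5/229=0.0218, 2/229=0.0087, 57/229=0.2489, 35/229=0.1528, 61/229=0.2664
Proportions for Species A (n=253): 82/253=0.3241, 48/253=0.1897, 25/253=0.0988, 61/253=0.2411, 30/253=0.1186, 6/253=0.0237, 1/253=0.0040
Proportions for Species B (n=220): 7/220=0.0318, 17/220=0.0773, 18/220=0.0818, 1/220=0.0045, 37/220=0.1682, 60/220=0.2727, 80/220=0.3636
Σp_Dᵢ² = 0.2838² + 0.0175² + 0.0218² + 0.0087² + 0.2489² + 0.1528² + 0.2664² = 0.080542 + 0.000306 + 0.000475 + 0.000076 + 0.061951 + 0.023348 + 0.070969 = 0.237667
B_D = 1 / 0.237667 = 4.2076
Σp_Aᵢ² = 0.3241² + 0.1897² + 0.0988² + 0.2411² + 0.1186² + 0.0237² + 0.0040² = 0.105041 + 0.035986 + 0.009761 + 0.058129 + 0.014066 + 0.000562 + 0.000016 = 0.223561
B_A = 1 / 0.223561 = 4.4731
Σp_Bᵢ² = 0.0318² + 0.0773² + 0.0818² + 0.0045² + 0.1682² + 0.2727² + 0.3636² = 0.001011 + 0.005975 + 0.006691 + 0.000020 + 0.028291 + 0.074365 + 0.132205 = 0.248558
B_B = 1 / 0.248558 = 4.0232
Ranking by B (broadest → narrowest): Species A (4.47) > Species D (4.21) > Species B (4.02)

Species A > Species D > Species B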